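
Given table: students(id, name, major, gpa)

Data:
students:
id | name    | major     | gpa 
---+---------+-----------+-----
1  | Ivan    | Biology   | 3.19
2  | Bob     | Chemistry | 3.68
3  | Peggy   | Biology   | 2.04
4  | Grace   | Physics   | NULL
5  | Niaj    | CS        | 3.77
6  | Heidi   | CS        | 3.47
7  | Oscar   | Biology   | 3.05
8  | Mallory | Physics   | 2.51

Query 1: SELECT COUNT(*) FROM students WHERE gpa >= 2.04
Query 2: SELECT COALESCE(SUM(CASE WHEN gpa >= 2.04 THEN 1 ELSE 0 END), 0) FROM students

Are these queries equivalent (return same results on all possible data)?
Yes, equivalent

Both queries return: [(7,)]

Reason: COUNT with WHERE vs conditional SUM (COALESCE handles empty-table NULL)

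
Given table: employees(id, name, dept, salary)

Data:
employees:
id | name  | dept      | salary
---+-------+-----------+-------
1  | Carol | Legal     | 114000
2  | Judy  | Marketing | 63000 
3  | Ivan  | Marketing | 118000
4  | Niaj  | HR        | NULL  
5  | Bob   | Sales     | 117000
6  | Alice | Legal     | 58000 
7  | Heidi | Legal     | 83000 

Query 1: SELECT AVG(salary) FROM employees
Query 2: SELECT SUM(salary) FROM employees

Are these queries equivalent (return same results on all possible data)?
No, not equivalent

Query 1 returns: [(92166.66666666667,)]
Query 2 returns: [(553000,)]

Reason: AVG vs SUM give different aggregate values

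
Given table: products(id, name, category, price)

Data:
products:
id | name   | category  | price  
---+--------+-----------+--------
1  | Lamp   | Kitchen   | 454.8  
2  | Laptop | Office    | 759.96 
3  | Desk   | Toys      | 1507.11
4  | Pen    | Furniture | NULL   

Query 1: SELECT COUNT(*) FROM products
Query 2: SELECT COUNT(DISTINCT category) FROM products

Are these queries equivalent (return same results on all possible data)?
No, not equivalent

Query 1 returns: [(4,)]
Query 2 returns: [(4,)]

Reason: COUNT(*) counts rows, COUNT(DISTINCT category) counts unique categorys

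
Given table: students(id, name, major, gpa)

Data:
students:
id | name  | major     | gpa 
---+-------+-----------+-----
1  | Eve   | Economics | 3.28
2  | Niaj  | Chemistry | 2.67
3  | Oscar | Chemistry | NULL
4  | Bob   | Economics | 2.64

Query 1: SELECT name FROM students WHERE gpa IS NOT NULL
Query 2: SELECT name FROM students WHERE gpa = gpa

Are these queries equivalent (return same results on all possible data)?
Yes, equivalent

Both queries return: [('Bob',), ('Eve',), ('Niaj',)]

Reason: IS NOT NULL vs self-equality (both exclude NULLs)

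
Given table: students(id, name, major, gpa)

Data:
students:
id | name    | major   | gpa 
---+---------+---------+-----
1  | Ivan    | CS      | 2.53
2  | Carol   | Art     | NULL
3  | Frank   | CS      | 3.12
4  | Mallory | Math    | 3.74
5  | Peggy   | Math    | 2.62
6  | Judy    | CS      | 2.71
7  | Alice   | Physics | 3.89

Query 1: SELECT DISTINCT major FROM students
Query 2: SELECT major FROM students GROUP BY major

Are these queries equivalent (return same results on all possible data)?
Yes, equivalent

Both queries return: [('Art',), ('CS',), ('Math',), ('Physics',)]

Reason: Both get unique majors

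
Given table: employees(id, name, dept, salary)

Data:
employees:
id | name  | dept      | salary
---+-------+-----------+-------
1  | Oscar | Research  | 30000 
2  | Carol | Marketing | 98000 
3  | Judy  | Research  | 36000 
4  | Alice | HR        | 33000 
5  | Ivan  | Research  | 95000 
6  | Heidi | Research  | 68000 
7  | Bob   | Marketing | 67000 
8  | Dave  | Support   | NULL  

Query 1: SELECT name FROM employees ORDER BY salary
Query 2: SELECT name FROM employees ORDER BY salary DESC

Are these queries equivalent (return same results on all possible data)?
No, not equivalent

Query 1 returns: [('Dave',), ('Oscar',), ('Alice',), ('Judy',), ('Bob',), ('Heidi',), ('Ivan',), ('Carol',)]
Query 2 returns: [('Carol',), ('Ivan',), ('Heidi',), ('Bob',), ('Judy',), ('Alice',), ('Oscar',), ('Dave',)]

Reason: ASC vs DESC gives opposite ordering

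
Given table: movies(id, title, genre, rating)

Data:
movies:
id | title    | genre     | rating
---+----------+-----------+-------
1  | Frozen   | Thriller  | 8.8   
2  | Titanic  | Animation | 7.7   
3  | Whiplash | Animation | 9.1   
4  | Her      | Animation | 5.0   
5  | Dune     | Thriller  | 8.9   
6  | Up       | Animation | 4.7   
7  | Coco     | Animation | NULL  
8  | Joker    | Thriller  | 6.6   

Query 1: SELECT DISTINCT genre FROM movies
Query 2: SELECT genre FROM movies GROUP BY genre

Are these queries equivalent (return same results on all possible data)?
Yes, equivalent

Both queries return: [('Animation',), ('Thriller',)]

Reason: Both get unique genres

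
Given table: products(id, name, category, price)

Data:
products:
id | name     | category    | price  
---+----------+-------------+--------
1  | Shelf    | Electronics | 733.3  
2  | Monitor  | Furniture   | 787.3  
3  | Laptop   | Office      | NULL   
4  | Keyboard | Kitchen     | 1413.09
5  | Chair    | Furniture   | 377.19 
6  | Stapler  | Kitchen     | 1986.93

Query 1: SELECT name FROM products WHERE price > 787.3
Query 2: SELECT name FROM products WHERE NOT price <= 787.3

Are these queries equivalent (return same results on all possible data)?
Yes, equivalent

Both queries return: [('Keyboard',), ('Stapler',)]

Reason: Both filter price > 787.3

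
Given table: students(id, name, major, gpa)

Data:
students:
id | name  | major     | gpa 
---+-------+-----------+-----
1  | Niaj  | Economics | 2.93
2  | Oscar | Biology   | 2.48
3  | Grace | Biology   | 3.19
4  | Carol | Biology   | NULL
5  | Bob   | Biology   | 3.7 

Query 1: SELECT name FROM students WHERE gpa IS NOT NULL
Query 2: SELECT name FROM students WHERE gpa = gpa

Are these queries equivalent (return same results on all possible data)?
Yes, equivalent

Both queries return: [('Bob',), ('Grace',), ('Niaj',), ('Oscar',)]

Reason: IS NOT NULL vs self-equality (both exclude NULLs)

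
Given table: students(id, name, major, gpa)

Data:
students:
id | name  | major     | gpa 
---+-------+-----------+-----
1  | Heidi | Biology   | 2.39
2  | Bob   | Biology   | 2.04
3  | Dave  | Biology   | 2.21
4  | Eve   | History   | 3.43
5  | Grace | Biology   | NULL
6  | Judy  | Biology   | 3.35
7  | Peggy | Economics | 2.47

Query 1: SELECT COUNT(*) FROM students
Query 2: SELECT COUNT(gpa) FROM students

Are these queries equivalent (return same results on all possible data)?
No, not equivalent

Query 1 returns: [(7,)]
Query 2 returns: [(6,)]

Reason: COUNT(*) includes NULLs, COUNT(column) excludes them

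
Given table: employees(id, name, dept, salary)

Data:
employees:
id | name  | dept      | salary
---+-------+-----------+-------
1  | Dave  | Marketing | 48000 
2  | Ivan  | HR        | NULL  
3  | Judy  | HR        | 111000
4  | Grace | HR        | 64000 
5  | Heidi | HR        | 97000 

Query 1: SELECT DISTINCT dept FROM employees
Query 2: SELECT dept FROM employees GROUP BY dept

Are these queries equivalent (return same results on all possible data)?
Yes, equivalent

Both queries return: [('HR',), ('Marketing',)]

Reason: Both get unique depts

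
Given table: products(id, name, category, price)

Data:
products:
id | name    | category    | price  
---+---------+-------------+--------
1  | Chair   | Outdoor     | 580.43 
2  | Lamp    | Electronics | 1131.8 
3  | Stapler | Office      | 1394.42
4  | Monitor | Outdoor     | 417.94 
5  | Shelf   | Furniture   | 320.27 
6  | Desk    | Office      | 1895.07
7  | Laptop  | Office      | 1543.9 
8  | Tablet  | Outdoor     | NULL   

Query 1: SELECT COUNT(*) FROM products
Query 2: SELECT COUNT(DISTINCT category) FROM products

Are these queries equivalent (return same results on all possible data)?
No, not equivalent

Query 1 returns: [(8,)]
Query 2 returns: [(4,)]

Reason: COUNT(*) counts rows, COUNT(DISTINCT category) counts unique categorys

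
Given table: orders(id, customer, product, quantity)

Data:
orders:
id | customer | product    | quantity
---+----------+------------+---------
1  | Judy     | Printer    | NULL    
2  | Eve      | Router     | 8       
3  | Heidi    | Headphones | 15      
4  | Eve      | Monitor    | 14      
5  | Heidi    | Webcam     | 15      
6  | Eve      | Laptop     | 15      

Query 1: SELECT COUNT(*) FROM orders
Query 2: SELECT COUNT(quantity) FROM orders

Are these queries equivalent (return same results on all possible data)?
No, not equivalent

Query 1 returns: [(6,)]
Query 2 returns: [(5,)]

Reason: COUNT(*) includes NULLs, COUNT(column) excludes them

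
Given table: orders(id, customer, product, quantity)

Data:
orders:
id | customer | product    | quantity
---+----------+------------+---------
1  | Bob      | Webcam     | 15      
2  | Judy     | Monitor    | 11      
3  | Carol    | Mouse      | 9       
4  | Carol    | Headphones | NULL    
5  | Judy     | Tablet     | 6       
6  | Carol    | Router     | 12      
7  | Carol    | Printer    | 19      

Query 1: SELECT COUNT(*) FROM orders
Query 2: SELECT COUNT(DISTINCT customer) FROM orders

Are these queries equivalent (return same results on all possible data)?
No, not equivalent

Query 1 returns: [(7,)]
Query 2 returns: [(3,)]

Reason: COUNT(*) counts rows, COUNT(DISTINCT customer) counts unique customers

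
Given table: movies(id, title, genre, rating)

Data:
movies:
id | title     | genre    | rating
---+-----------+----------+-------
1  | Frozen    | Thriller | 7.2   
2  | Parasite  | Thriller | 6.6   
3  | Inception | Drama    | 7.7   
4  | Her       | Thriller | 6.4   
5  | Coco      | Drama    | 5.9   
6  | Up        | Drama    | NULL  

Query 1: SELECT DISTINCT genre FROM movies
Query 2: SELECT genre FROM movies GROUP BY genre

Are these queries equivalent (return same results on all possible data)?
Yes, equivalent

Both queries return: [('Drama',), ('Thriller',)]

Reason: Both get unique genres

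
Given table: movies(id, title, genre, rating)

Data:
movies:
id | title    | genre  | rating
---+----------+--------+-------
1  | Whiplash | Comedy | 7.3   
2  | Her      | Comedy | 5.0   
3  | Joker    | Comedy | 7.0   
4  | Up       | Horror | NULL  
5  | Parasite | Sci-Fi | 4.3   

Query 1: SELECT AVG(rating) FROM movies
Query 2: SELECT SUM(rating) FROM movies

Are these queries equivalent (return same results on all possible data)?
No, not equivalent

Query 1 returns: [(5.9,)]
Query 2 returns: [(23.6,)]

Reason: AVG vs SUM give different aggregate values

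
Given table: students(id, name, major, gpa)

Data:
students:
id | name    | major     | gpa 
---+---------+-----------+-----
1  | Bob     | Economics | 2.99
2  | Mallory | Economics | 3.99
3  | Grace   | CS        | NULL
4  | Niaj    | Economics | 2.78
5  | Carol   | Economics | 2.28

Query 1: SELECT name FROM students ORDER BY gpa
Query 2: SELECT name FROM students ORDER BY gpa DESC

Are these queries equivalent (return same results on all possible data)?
No, not equivalent

Query 1 returns: [('Grace',), ('Carol',), ('Niaj',), ('Bob',), ('Mallory',)]
Query 2 returns: [('Mallory',), ('Bob',), ('Niaj',), ('Carol',), ('Grace',)]

Reason: ASC vs DESC gives opposite ordering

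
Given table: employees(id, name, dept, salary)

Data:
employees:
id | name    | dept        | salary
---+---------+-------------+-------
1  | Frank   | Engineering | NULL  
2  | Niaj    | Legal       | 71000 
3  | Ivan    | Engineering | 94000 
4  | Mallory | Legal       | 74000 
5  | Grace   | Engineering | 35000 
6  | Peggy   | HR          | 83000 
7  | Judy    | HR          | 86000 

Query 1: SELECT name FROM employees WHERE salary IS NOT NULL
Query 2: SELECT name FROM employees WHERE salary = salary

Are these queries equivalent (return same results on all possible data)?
Yes, equivalent

Both queries return: [('Grace',), ('Ivan',), ('Judy',), ('Mallory',), ('Niaj',), ('Peggy',)]

Reason: IS NOT NULL vs self-equality (both exclude NULLs)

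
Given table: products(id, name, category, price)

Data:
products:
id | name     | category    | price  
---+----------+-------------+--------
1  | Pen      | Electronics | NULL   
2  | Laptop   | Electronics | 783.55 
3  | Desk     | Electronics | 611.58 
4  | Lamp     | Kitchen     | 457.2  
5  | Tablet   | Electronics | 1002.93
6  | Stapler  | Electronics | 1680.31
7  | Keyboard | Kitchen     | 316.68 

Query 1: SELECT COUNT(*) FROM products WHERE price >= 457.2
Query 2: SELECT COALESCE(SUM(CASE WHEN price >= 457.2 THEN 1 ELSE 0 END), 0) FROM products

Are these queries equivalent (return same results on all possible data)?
Yes, equivalent

Both queries return: [(5,)]

Reason: COUNT with WHERE vs conditional SUM (COALESCE handles empty-table NULL)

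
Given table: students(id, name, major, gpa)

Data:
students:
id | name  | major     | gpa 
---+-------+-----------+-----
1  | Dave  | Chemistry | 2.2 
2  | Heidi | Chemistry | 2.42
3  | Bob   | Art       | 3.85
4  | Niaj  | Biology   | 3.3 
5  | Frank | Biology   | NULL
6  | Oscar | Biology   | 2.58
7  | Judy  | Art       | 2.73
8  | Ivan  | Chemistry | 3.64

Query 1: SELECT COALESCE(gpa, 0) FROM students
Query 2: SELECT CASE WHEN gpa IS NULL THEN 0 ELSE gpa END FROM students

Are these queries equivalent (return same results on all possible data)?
Yes, equivalent

Both queries return: [(0,), (2.2,), (2.42,), (2.58,), (2.73,), (3.3,), (3.64,), (3.85,)]

Reason: COALESCE vs CASE for NULL handling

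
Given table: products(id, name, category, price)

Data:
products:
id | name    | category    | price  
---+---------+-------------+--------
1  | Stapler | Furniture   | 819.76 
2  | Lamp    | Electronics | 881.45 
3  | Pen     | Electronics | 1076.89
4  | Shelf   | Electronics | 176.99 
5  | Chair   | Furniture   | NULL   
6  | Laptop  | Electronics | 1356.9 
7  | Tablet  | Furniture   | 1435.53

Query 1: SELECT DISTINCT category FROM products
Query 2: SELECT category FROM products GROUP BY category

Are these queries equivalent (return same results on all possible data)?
Yes, equivalent

Both queries return: [('Electronics',), ('Furniture',)]

Reason: Both get unique categorys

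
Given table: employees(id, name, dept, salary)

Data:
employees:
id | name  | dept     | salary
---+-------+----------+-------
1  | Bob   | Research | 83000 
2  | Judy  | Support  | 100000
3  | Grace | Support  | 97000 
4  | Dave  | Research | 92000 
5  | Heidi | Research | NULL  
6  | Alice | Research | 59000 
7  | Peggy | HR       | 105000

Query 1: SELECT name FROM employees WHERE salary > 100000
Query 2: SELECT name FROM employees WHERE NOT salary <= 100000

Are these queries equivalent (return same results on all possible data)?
Yes, equivalent

Both queries return: [('Peggy',)]

Reason: Both filter salary > 100000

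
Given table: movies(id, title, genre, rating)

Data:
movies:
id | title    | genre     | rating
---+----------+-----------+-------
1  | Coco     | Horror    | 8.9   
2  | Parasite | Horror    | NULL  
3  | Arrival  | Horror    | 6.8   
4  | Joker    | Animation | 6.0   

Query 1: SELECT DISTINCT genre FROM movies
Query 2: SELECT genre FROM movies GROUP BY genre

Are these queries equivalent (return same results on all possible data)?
Yes, equivalent

Both queries return: [('Animation',), ('Horror',)]

Reason: Both get unique genres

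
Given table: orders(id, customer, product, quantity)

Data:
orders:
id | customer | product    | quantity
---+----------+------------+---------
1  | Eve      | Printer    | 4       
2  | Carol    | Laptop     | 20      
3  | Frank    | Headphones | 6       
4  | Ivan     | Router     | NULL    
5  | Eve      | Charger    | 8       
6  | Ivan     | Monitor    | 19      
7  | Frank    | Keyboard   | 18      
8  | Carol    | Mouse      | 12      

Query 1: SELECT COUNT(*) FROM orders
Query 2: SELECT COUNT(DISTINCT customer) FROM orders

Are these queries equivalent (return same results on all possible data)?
No, not equivalent

Query 1 returns: [(8,)]
Query 2 returns: [(4,)]

Reason: COUNT(*) counts rows, COUNT(DISTINCT customer) counts unique customers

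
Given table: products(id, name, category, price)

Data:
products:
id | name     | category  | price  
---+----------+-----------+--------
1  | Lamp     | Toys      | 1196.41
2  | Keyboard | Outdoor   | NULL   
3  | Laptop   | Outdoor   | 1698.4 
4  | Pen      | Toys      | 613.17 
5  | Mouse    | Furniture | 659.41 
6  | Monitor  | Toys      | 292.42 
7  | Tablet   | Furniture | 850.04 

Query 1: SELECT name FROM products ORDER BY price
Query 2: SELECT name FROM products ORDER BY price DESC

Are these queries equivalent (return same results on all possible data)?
No, not equivalent

Query 1 returns: [('Keyboard',), ('Monitor',), ('Pen',), ('Mouse',), ('Tablet',), ('Lamp',), ('Laptop',)]
Query 2 returns: [('Laptop',), ('Lamp',), ('Tablet',), ('Mouse',), ('Pen',), ('Monitor',), ('Keyboard',)]

Reason: ASC vs DESC gives opposite ordering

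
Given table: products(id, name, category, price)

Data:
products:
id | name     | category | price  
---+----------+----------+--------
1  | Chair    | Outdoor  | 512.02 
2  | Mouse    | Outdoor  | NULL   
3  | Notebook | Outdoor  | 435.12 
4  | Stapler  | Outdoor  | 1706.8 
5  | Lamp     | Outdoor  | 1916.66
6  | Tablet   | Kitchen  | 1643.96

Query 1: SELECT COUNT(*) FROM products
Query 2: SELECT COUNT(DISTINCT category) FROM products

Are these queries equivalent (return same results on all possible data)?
No, not equivalent

Query 1 returns: [(6,)]
Query 2 returns: [(2,)]

Reason: COUNT(*) counts rows, COUNT(DISTINCT category) counts unique categorys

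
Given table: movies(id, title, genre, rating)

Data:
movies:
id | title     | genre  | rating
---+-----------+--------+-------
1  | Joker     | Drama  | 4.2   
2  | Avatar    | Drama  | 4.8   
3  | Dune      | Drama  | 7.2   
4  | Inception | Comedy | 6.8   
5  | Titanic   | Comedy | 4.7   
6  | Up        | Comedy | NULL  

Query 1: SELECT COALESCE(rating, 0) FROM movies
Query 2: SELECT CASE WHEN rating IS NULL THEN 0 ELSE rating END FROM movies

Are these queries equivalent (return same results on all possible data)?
Yes, equivalent

Both queries return: [(0,), (4.2,), (4.7,), (4.8,), (6.8,), (7.2,)]

Reason: COALESCE vs CASE for NULL handling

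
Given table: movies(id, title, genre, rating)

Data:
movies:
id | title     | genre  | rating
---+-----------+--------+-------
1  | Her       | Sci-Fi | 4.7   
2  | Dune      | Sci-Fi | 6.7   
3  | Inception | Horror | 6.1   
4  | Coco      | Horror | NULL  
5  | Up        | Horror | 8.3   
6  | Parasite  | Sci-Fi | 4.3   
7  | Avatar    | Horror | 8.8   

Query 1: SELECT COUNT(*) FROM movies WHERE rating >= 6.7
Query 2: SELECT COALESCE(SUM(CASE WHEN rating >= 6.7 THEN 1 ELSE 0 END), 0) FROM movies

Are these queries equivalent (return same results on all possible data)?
Yes, equivalent

Both queries return: [(3,)]

Reason: COUNT with WHERE vs conditional SUM (COALESCE handles empty-table NULL)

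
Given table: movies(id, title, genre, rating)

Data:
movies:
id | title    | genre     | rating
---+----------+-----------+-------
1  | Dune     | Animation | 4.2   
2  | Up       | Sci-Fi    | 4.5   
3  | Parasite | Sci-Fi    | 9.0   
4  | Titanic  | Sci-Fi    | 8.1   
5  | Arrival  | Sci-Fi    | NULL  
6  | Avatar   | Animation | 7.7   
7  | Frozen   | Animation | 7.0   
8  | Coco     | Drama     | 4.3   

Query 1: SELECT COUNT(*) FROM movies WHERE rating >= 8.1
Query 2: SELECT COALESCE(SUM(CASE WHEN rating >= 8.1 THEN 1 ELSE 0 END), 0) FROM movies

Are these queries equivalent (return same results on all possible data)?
Yes, equivalent

Both queries return: [(2,)]

Reason: COUNT with WHERE vs conditional SUM (COALESCE handles empty-table NULL)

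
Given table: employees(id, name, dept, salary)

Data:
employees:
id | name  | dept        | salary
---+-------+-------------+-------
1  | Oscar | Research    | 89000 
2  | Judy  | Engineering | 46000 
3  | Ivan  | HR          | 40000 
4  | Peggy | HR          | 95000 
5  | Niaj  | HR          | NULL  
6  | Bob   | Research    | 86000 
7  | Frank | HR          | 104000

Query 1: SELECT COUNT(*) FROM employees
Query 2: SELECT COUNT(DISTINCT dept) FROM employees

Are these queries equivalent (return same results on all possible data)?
No, not equivalent

Query 1 returns: [(7,)]
Query 2 returns: [(3,)]

Reason: COUNT(*) counts rows, COUNT(DISTINCT dept) counts unique depts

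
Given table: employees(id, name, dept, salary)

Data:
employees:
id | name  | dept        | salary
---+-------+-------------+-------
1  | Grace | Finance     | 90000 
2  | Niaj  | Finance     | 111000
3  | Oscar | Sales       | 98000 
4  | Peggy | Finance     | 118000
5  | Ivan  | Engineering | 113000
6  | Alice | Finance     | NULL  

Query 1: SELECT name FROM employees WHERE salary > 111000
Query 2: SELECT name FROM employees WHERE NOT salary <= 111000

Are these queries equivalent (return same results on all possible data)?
Yes, equivalent

Both queries return: [('Ivan',), ('Peggy',)]

Reason: Both filter salary > 111000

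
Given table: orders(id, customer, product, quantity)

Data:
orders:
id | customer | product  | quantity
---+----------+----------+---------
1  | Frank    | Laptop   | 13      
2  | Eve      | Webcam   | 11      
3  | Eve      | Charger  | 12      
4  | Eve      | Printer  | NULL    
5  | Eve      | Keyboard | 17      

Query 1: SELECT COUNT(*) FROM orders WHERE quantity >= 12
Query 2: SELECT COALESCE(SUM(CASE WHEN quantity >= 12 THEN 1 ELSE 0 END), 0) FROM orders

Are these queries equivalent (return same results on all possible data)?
Yes, equivalent

Both queries return: [(3,)]

Reason: COUNT with WHERE vs conditional SUM (COALESCE handles empty-table NULL)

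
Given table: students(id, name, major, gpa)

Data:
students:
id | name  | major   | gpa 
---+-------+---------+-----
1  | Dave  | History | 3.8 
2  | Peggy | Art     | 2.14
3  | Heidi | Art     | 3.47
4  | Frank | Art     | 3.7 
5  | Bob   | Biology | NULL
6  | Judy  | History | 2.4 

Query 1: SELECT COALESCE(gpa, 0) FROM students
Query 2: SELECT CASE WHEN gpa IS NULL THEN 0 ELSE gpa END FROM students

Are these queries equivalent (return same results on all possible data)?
Yes, equivalent

Both queries return: [(0,), (2.14,), (2.4,), (3.47,), (3.7,), (3.8,)]

Reason: COALESCE vs CASE for NULL handling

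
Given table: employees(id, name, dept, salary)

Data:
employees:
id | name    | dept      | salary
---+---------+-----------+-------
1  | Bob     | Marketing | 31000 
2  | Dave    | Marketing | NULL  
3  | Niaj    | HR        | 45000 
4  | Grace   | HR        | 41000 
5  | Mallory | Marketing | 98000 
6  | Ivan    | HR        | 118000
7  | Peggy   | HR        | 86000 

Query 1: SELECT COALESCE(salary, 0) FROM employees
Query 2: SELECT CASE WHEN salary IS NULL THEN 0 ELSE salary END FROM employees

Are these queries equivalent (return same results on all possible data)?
Yes, equivalent

Both queries return: [(0,), (31000,), (41000,), (45000,), (86000,), (98000,), (118000,)]

Reason: COALESCE vs CASE for NULL handling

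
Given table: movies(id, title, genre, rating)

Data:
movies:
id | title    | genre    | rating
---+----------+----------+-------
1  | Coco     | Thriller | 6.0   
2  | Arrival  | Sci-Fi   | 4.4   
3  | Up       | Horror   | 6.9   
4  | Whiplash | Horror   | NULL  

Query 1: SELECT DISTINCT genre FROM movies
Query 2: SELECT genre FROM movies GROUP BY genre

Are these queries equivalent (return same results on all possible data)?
Yes, equivalent

Both queries return: [('Horror',), ('Sci-Fi',), ('Thriller',)]

Reason: Both get unique genres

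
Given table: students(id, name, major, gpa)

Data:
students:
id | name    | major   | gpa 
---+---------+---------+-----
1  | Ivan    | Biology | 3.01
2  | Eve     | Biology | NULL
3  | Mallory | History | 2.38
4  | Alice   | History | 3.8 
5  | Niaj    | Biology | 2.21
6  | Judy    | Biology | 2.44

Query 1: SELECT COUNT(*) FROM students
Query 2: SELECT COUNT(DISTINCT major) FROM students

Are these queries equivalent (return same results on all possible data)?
No, not equivalent

Query 1 returns: [(6,)]
Query 2 returns: [(2,)]

Reason: COUNT(*) counts rows, COUNT(DISTINCT major) counts unique majors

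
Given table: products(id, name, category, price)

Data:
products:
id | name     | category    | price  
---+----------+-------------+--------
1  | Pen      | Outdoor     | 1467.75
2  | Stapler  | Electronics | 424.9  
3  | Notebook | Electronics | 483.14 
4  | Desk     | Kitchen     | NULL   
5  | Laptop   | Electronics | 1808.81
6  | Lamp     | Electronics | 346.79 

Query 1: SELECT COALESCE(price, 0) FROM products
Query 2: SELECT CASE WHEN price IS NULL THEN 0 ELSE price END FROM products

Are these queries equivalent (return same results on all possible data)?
Yes, equivalent

Both queries return: [(0,), (346.79,), (424.9,), (483.14,), (1467.75,), (1808.81,)]

Reason: COALESCE vs CASE for NULL handling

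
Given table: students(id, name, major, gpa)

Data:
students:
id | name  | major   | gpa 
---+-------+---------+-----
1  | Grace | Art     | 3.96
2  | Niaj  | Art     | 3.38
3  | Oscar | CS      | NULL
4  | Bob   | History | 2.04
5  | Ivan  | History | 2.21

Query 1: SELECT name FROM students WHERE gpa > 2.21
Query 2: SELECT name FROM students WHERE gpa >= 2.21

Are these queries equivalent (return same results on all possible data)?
No, not equivalent

Query 1 returns: [('Grace',), ('Niaj',)]
Query 2 returns: [('Grace',), ('Niaj',), ('Ivan',)]

Reason: > vs >= gives different results when gpa = 2.21 exists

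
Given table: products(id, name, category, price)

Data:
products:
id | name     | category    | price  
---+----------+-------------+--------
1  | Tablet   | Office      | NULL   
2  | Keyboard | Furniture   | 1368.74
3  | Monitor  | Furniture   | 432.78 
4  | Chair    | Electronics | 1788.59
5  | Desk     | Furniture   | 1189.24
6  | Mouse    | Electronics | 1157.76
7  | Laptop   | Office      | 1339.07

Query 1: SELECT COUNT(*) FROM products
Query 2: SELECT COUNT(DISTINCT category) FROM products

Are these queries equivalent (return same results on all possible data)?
No, not equivalent

Query 1 returns: [(7,)]
Query 2 returns: [(3,)]

Reason: COUNT(*) counts rows, COUNT(DISTINCT category) counts unique categorys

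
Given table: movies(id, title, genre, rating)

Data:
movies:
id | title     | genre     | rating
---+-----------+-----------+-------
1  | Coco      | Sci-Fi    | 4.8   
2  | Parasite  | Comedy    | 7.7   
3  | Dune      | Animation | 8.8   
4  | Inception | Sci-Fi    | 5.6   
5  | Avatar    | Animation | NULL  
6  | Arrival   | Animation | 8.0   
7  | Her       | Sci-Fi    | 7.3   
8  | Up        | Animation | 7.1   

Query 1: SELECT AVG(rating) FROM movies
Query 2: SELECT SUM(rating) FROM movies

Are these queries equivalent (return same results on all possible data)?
No, not equivalent

Query 1 returns: [(7.042857142857143,)]
Query 2 returns: [(49.3,)]

Reason: AVG vs SUM give different aggregate values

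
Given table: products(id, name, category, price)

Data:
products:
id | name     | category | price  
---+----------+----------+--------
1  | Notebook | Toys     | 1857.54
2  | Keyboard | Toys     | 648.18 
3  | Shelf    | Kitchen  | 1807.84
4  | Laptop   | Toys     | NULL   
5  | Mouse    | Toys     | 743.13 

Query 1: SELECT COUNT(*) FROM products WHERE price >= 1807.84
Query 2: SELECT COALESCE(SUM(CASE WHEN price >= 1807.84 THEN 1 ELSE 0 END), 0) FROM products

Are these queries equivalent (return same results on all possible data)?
Yes, equivalent

Both queries return: [(2,)]

Reason: COUNT with WHERE vs conditional SUM (COALESCE handles empty-table NULL)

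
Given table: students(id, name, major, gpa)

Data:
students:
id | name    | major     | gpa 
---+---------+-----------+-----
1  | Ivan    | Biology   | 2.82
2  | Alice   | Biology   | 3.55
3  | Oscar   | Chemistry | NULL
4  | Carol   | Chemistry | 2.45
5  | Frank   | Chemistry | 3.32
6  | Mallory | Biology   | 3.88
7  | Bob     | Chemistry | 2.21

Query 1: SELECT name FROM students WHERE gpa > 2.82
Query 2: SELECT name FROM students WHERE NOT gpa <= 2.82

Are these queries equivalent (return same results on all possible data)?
Yes, equivalent

Both queries return: [('Alice',), ('Frank',), ('Mallory',)]

Reason: Both filter gpa > 2.82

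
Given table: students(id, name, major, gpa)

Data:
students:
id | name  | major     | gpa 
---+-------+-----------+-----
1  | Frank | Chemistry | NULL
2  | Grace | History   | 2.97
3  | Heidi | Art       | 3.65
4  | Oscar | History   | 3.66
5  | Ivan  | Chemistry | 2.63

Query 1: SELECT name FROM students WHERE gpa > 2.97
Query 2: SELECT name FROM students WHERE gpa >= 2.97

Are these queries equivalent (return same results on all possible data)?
No, not equivalent

Query 1 returns: [('Heidi',), ('Oscar',)]
Query 2 returns: [('Grace',), ('Heidi',), ('Oscar',)]

Reason: > vs >= gives different results when gpa = 2.97 exists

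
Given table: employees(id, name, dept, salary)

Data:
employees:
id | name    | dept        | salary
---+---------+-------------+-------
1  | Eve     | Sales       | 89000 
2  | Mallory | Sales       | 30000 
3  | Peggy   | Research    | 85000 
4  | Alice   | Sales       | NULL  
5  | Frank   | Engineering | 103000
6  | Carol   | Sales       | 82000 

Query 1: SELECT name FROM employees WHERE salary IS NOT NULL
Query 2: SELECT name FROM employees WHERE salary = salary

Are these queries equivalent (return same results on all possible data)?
Yes, equivalent

Both queries return: [('Carol',), ('Eve',), ('Frank',), ('Mallory',), ('Peggy',)]

Reason: IS NOT NULL vs self-equality (both exclude NULLs)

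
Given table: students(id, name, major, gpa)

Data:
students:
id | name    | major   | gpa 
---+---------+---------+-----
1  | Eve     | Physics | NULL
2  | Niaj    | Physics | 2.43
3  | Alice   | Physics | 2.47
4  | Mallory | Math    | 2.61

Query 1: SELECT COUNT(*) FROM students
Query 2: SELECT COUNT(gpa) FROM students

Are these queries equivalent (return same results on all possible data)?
No, not equivalent

Query 1 returns: [(4,)]
Query 2 returns: [(3,)]

Reason: COUNT(*) includes NULLs, COUNT(column) excludes them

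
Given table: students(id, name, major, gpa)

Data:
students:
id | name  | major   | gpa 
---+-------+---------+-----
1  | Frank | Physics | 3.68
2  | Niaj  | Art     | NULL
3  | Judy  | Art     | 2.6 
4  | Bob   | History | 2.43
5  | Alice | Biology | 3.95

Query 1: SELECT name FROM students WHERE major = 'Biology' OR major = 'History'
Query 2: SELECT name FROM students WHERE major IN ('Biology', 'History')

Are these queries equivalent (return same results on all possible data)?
Yes, equivalent

Both queries return: [('Alice',), ('Bob',)]

Reason: OR vs IN are equivalent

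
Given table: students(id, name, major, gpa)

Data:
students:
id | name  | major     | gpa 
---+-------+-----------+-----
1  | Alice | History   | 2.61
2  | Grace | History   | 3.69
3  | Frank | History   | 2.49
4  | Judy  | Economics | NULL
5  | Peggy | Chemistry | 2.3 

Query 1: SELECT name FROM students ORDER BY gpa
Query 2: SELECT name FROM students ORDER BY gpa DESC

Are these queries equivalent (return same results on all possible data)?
No, not equivalent

Query 1 returns: [('Judy',), ('Peggy',), ('Frank',), ('Alice',), ('Grace',)]
Query 2 returns: [('Grace',), ('Alice',), ('Frank',), ('Peggy',), ('Judy',)]

Reason: ASC vs DESC gives opposite ordering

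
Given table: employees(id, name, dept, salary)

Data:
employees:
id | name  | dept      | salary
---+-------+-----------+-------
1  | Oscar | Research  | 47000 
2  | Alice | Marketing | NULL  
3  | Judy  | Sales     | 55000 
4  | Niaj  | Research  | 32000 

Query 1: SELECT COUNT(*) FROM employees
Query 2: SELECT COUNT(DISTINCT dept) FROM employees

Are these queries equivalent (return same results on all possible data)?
No, not equivalent

Query 1 returns: [(4,)]
Query 2 returns: [(3,)]

Reason: COUNT(*) counts rows, COUNT(DISTINCT dept) counts unique depts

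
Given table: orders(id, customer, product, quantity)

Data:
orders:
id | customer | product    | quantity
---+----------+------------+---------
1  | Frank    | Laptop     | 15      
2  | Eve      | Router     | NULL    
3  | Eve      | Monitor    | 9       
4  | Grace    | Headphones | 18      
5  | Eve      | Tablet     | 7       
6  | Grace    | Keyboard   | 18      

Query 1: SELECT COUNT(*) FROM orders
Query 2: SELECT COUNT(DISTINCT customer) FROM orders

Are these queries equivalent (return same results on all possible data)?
No, not equivalent

Query 1 returns: [(6,)]
Query 2 returns: [(3,)]

Reason: COUNT(*) counts rows, COUNT(DISTINCT customer) counts unique customers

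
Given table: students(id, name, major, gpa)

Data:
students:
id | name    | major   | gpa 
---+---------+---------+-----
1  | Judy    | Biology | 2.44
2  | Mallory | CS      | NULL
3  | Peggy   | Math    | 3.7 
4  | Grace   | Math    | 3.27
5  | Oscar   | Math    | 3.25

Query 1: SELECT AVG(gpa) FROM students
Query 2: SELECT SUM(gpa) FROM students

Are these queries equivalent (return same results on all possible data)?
No, not equivalent

Query 1 returns: [(3.165,)]
Query 2 returns: [(12.66,)]

Reason: AVG vs SUM give different aggregate values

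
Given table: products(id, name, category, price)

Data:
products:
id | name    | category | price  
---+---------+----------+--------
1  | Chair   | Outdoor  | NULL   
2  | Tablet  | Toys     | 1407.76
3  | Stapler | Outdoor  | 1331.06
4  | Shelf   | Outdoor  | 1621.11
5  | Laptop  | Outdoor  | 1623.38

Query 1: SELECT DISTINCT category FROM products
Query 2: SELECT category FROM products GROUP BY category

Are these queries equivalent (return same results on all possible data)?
Yes, equivalent

Both queries return: [('Outdoor',), ('Toys',)]

Reason: Both get unique categorys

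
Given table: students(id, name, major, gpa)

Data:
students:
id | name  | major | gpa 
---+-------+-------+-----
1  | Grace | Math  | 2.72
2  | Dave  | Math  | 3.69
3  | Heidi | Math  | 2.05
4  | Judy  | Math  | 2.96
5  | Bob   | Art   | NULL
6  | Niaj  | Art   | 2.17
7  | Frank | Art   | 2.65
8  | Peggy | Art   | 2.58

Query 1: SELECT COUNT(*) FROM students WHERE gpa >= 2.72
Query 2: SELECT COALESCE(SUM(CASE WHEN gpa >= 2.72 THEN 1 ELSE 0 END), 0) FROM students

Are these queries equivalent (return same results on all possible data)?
Yes, equivalent

Both queries return: [(3,)]

Reason: COUNT with WHERE vs conditional SUM (COALESCE handles empty-table NULL)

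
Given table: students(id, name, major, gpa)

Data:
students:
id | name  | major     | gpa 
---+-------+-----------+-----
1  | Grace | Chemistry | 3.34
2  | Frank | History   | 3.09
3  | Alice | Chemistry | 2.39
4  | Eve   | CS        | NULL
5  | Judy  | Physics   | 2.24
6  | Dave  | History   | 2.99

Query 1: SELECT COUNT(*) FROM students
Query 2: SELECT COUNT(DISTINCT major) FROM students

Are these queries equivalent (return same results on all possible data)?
No, not equivalent

Query 1 returns: [(6,)]
Query 2 returns: [(4,)]

Reason: COUNT(*) counts rows, COUNT(DISTINCT major) counts unique majors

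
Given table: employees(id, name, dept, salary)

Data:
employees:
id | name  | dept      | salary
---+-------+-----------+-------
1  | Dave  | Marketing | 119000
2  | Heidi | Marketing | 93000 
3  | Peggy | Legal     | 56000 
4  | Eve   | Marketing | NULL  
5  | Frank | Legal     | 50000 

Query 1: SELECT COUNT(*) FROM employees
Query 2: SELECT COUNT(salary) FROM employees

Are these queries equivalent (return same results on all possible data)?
No, not equivalent

Query 1 returns: [(5,)]
Query 2 returns: [(4,)]

Reason: COUNT(*) includes NULLs, COUNT(column) excludes them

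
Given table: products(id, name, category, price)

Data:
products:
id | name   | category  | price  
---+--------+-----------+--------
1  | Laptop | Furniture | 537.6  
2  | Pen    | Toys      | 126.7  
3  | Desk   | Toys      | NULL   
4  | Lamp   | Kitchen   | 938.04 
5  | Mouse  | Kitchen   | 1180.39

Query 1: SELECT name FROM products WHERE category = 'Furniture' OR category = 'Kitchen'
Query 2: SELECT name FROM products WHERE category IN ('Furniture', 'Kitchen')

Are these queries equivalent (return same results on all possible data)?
Yes, equivalent

Both queries return: [('Lamp',), ('Laptop',), ('Mouse',)]

Reason: OR vs IN are equivalent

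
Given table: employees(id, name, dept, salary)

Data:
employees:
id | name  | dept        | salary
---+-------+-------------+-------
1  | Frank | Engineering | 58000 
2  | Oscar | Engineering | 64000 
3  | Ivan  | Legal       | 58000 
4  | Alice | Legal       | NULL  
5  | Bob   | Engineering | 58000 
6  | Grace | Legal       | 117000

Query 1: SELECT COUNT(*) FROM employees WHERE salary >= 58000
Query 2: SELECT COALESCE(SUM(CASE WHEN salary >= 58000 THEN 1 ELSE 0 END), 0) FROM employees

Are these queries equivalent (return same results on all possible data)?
Yes, equivalent

Both queries return: [(5,)]

Reason: COUNT with WHERE vs conditional SUM (COALESCE handles empty-table NULL)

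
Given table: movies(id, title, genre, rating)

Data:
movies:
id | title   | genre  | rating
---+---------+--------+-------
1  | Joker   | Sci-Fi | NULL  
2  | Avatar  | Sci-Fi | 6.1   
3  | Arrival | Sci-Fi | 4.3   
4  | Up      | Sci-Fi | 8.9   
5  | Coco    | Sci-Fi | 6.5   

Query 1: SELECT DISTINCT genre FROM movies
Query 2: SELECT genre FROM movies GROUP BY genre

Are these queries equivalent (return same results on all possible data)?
Yes, equivalent

Both queries return: [('Sci-Fi',)]

Reason: Both get unique genres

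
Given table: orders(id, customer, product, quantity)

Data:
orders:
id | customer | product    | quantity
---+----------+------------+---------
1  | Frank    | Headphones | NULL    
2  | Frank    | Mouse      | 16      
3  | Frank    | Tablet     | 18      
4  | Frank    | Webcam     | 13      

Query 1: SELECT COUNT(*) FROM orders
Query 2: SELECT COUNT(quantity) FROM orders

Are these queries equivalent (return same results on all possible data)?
No, not equivalent

Query 1 returns: [(4,)]
Query 2 returns: [(3,)]

Reason: COUNT(*) includes NULLs, COUNT(column) excludes them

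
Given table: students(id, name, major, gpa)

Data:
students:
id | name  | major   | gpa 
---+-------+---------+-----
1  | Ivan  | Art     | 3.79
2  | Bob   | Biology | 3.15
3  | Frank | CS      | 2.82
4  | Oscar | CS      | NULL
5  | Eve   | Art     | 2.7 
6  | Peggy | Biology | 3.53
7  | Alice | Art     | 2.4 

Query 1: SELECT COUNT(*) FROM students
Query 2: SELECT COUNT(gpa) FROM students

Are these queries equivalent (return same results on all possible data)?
No, not equivalent

Query 1 returns: [(7,)]
Query 2 returns: [(6,)]

Reason: COUNT(*) includes NULLs, COUNT(column) excludes them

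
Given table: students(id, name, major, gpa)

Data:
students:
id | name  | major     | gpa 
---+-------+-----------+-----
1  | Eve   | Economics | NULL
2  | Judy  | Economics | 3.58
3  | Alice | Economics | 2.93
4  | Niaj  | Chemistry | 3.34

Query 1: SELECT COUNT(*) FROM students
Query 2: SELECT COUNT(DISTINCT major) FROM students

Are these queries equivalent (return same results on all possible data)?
No, not equivalent

Query 1 returns: [(4,)]
Query 2 returns: [(2,)]

Reason: COUNT(*) counts rows, COUNT(DISTINCT major) counts unique majors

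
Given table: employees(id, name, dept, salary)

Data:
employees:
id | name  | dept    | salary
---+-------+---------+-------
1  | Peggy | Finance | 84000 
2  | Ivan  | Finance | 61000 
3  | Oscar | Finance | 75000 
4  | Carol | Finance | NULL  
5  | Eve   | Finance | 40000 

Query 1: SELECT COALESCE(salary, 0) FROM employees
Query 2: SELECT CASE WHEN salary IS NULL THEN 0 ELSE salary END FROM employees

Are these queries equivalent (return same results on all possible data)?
Yes, equivalent

Both queries return: [(0,), (40000,), (61000,), (75000,), (84000,)]

Reason: COALESCE vs CASE for NULL handling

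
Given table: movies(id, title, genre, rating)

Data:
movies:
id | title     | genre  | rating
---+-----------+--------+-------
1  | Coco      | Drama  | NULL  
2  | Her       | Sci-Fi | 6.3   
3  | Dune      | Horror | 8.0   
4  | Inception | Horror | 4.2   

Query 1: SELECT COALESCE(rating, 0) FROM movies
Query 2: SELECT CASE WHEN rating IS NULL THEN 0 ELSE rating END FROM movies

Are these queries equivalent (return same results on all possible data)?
Yes, equivalent

Both queries return: [(0,), (4.2,), (6.3,), (8.0,)]

Reason: COALESCE vs CASE for NULL handling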